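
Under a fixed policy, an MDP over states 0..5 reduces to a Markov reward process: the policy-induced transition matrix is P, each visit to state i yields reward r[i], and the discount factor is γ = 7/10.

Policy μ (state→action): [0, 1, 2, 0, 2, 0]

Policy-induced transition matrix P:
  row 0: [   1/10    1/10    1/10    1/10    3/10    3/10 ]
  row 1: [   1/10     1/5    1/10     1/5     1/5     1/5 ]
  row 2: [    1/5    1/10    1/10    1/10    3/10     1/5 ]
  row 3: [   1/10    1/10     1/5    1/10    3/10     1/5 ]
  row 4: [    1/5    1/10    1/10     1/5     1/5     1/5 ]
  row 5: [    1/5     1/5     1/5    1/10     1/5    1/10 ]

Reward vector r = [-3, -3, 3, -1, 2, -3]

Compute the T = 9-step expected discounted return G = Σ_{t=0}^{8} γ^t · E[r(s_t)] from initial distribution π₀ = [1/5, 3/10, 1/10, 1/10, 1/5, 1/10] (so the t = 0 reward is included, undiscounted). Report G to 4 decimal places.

G = -2.8073

t=0: π = [0.2000, 0.3000, 0.1000, 0.1000, 0.2000, 0.1000], E[r] = -1.2000, γ^t·E[r] = -1.200000, running G = -1.200000
t=1: π = [0.1400, 0.1400, 0.1200, 0.1500, 0.2400, 0.2100], E[r] = -0.7800, γ^t·E[r] = -0.546000, running G = -1.746000
t=2: π = [0.1570, 0.1350, 0.1360, 0.1380, 0.2410, 0.1930], E[r] = -0.7030, γ^t·E[r] = -0.344470, running G = -2.090470
t=3: π = [0.1570, 0.1328, 0.1331, 0.1376, 0.2431, 0.1964], E[r] = -0.7107, γ^t·E[r] = -0.243770, running G = -2.334240
t=4: π = [0.1573, 0.1329, 0.1334, 0.1376, 0.2428, 0.1961], E[r] = -0.7106, γ^t·E[r] = -0.170608, running G = -2.504848
t=5: π = [0.1572, 0.1329, 0.1334, 0.1376, 0.2428, 0.1961], E[r] = -0.7105, γ^t·E[r] = -0.119422, running G = -2.624270
t=6: π = [0.1572, 0.1329, 0.1334, 0.1376, 0.2428, 0.1961], E[r] = -0.7106, γ^t·E[r] = -0.083597, running G = -2.707867
t=7: π = [0.1572, 0.1329, 0.1334, 0.1376, 0.2428, 0.1961], E[r] = -0.7106, γ^t·E[r] = -0.058518, running G = -2.766384
t=8: π = [0.1572, 0.1329, 0.1334, 0.1376, 0.2428, 0.1961], E[r] = -0.7106, γ^t·E[r] = -0.040962, running G = -2.807347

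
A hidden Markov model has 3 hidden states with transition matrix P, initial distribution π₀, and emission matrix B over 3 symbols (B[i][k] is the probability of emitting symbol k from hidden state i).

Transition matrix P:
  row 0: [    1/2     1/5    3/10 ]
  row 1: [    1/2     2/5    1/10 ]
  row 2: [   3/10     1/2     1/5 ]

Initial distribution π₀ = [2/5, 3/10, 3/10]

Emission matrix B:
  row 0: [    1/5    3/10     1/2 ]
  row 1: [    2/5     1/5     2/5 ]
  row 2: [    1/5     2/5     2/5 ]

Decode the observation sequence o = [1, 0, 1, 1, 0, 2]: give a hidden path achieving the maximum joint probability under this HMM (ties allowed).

t=0: δ = [1.200e-01, 6.000e-02, 1.200e-01]  (obs o_0=1)
t=1: δ = [1.200e-02, 2.400e-02, 7.200e-03]  ψ = [0, 2, 0]  (obs o_1=0)
t=2: δ = [3.600e-03, 1.920e-03, 1.440e-03]  ψ = [1, 1, 0]  (obs o_2=1)
t=3: δ = [5.400e-04, 1.536e-04, 4.320e-04]  ψ = [0, 1, 0]  (obs o_3=1)
t=4: δ = [5.400e-05, 8.640e-05, 3.240e-05]  ψ = [0, 2, 0]  (obs o_4=0)
t=5: δ = [2.160e-05, 1.382e-05, 6.480e-06]  ψ = [1, 1, 0]  (obs o_5=2)
backtrack: best end state = 0; path = [2, 1, 0, 2, 1, 0]

path = [2, 1, 0, 2, 1, 0]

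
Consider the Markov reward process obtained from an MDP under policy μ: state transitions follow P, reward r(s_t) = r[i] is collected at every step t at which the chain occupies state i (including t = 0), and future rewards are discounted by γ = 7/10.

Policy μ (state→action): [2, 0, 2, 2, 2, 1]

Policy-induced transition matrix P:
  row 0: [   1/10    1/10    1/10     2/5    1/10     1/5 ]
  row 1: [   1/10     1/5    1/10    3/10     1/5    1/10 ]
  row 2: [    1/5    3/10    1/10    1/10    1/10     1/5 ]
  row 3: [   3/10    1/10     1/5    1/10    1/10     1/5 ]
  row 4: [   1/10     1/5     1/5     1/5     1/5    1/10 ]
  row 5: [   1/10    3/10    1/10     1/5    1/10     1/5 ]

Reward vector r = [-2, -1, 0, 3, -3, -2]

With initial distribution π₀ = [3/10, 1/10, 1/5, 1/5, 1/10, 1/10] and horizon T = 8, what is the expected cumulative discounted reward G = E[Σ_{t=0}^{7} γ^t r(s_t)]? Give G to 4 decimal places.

G = -1.8264

t=0: π = [0.3000, 0.1000, 0.2000, 0.2000, 0.1000, 0.1000], E[r] = -0.6000, γ^t·E[r] = -0.600000, running G = -0.600000
t=1: π = [0.1600, 0.1800, 0.1300, 0.2300, 0.1200, 0.1800], E[r] = -0.5300, γ^t·E[r] = -0.371000, running G = -0.971000
t=2: π = [0.1590, 0.1920, 0.1350, 0.2140, 0.1300, 0.1700], E[r] = -0.5980, γ^t·E[r] = -0.293020, running G = -1.264020
t=3: π = [0.1563, 0.1932, 0.1344, 0.2161, 0.1322, 0.1678], E[r] = -0.5897, γ^t·E[r] = -0.202267, running G = -1.466287
t=4: π = [0.1567, 0.1930, 0.1348, 0.2155, 0.1325, 0.1675], E[r] = -0.5923, γ^t·E[r] = -0.142199, running G = -1.608486
t=5: π = [0.1566, 0.1930, 0.1348, 0.2156, 0.1326, 0.1674], E[r] = -0.5920, γ^t·E[r] = -0.099490, running G = -1.707977
t=6: π = [0.1566, 0.1930, 0.1348, 0.2156, 0.1326, 0.1674], E[r] = -0.5920, γ^t·E[r] = -0.069651, running G = -1.777628
t=7: π = [0.1566, 0.1930, 0.1348, 0.2156, 0.1326, 0.1674], E[r] = -0.5920, γ^t·E[r] = -0.048755, running G = -1.826383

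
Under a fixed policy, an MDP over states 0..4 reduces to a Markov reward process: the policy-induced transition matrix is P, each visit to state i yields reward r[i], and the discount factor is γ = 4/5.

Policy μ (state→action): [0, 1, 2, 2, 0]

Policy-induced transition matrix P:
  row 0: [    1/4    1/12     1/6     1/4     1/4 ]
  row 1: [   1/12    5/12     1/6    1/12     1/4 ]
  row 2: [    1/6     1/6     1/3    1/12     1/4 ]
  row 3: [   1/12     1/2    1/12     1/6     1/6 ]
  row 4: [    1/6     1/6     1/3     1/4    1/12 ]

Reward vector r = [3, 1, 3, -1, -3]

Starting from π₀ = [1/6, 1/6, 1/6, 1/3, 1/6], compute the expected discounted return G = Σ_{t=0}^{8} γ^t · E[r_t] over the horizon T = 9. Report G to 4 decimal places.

G = 2.3174

t=0: π = [0.1667, 0.1667, 0.1667, 0.3333, 0.1667], E[r] = 0.3333, γ^t·E[r] = 0.333333, running G = 0.333333
t=1: π = [0.1389, 0.3056, 0.1944, 0.1667, 0.1944], E[r] = 0.5556, γ^t·E[r] = 0.444444, running G = 0.777778
t=2: π = [0.1389, 0.2870, 0.2176, 0.1528, 0.2037], E[r] = 0.5926, γ^t·E[r] = 0.379259, running G = 1.157037
t=3: π = [0.1416, 0.2778, 0.2242, 0.1532, 0.2033], E[r] = 0.6119, γ^t·E[r] = 0.313284, running G = 1.470321
t=4: π = [0.1426, 0.2754, 0.2251, 0.1536, 0.2034], E[r] = 0.6148, γ^t·E[r] = 0.251839, running G = 1.722160
t=5: π = [0.1428, 0.2748, 0.2253, 0.1538, 0.2033], E[r] = 0.6154, γ^t·E[r] = 0.201643, running G = 1.923803
t=6: π = [0.1428, 0.2747, 0.2253, 0.1538, 0.2033], E[r] = 0.6154, γ^t·E[r] = 0.161324, running G = 2.085126
t=7: π = [0.1429, 0.2747, 0.2253, 0.1538, 0.2033], E[r] = 0.6154, γ^t·E[r] = 0.129057, running G = 2.214183
t=8: π = [0.1429, 0.2747, 0.2253, 0.1538, 0.2033], E[r] = 0.6154, γ^t·E[r] = 0.103245, running G = 2.317428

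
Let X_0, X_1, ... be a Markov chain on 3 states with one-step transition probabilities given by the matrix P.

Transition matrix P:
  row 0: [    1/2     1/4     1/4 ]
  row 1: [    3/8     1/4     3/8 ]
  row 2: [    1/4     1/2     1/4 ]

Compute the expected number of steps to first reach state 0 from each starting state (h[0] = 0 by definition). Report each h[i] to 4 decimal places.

h = [0.0000, 3.0000, 3.3333]

First-step conditioning: h[0] = 0; for i ≠ 0, h[i] = 1 + Σ_k P[i][k]·h[k].
  h[1] = 1 + 1/4·h[1] + 3/8·h[2]
  h[2] = 1 + 1/2·h[1] + 1/4·h[2]
Solving the 2×2 linear system over states ≠ 0 gives exactly h = [0, 3, 10/3] (h[0] = 0 is the target).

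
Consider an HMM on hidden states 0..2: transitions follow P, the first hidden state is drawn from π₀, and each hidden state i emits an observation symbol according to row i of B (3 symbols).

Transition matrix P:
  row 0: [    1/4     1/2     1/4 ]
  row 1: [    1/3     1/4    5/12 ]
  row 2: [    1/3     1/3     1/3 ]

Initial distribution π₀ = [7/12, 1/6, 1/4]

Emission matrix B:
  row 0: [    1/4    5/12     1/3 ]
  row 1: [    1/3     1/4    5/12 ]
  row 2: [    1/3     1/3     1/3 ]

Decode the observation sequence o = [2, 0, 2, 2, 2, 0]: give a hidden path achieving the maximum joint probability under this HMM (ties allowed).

t=0: δ = [1.944e-01, 6.944e-02, 8.333e-02]  (obs o_0=2)
t=1: δ = [1.215e-02, 3.241e-02, 1.620e-02]  ψ = [0, 0, 0]  (obs o_1=0)
t=2: δ = [3.601e-03, 3.376e-03, 4.501e-03]  ψ = [1, 1, 1]  (obs o_2=2)
t=3: δ = [5.001e-04, 7.502e-04, 5.001e-04]  ψ = [2, 0, 2]  (obs o_3=2)
t=4: δ = [8.335e-05, 1.042e-04, 1.042e-04]  ψ = [1, 0, 1]  (obs o_4=2)
t=5: δ = [8.683e-06, 1.389e-05, 1.447e-05]  ψ = [1, 0, 1]  (obs o_5=0)
backtrack: best end state = 2; path = [0, 1, 2, 0, 1, 2]

path = [0, 1, 2, 0, 1, 2]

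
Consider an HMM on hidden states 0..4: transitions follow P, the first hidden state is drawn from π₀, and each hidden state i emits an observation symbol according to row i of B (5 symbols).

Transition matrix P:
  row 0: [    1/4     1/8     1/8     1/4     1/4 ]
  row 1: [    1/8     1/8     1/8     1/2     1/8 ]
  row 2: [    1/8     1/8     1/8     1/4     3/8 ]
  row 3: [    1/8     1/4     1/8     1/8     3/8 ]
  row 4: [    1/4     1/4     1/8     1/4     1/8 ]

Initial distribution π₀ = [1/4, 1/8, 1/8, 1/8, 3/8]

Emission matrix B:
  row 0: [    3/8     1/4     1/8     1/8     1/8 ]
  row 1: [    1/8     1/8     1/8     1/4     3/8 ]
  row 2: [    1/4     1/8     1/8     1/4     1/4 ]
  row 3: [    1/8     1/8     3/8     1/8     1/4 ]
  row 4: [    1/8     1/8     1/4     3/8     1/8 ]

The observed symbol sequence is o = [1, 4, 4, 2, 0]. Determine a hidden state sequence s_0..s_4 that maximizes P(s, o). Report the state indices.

t=0: δ = [6.250e-02, 1.562e-02, 1.562e-02, 1.562e-02, 4.688e-02]  (obs o_0=1)
t=1: δ = [1.953e-03, 4.395e-03, 1.953e-03, 3.906e-03, 1.953e-03]  ψ = [0, 4, 0, 0, 0]  (obs o_1=4)
t=2: δ = [6.866e-05, 3.662e-04, 1.373e-04, 5.493e-04, 1.831e-04]  ψ = [1, 3, 1, 1, 3]  (obs o_2=4)
t=3: δ = [8.583e-06, 1.717e-05, 8.583e-06, 6.866e-05, 5.150e-05]  ψ = [3, 3, 3, 1, 3]  (obs o_3=2)
t=4: δ = [4.828e-06, 2.146e-06, 2.146e-06, 1.609e-06, 3.219e-06]  ψ = [4, 3, 3, 4, 3]  (obs o_4=0)
backtrack: best end state = 0; path = [4, 1, 3, 4, 0]

path = [4, 1, 3, 4, 0]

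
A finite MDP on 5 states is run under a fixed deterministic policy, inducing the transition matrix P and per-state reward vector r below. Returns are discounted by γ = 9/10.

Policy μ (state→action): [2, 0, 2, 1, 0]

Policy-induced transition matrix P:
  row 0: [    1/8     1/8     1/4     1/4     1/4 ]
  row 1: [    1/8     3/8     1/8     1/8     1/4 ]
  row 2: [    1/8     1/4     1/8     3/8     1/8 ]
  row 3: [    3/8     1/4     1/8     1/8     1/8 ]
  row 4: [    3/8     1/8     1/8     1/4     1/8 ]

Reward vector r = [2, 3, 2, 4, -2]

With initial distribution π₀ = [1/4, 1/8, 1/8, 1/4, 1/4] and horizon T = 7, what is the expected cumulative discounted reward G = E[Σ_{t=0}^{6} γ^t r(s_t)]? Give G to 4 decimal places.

t=0: π = [0.2500, 0.1250, 0.1250, 0.2500, 0.2500], E[r] = 1.6250, γ^t·E[r] = 1.625000, running G = 1.625000
t=1: π = [0.2500, 0.2031, 0.1563, 0.2188, 0.1719], E[r] = 1.9531, γ^t·E[r] = 1.757813, running G = 3.382813
t=2: π = [0.2227, 0.2227, 0.1563, 0.2168, 0.1816], E[r] = 1.9297, γ^t·E[r] = 1.563047, running G = 4.945859
t=3: π = [0.2246, 0.2273, 0.1528, 0.2146, 0.1807], E[r] = 1.9338, γ^t·E[r] = 1.409768, running G = 6.355627
t=4: π = [0.2238, 0.2278, 0.1531, 0.2139, 0.1815], E[r] = 1.9295, γ^t·E[r] = 1.265968, running G = 7.621595
t=5: π = [0.2238, 0.2278, 0.1530, 0.2139, 0.1814], E[r] = 1.9299, γ^t·E[r] = 1.139578, running G = 8.761173
t=6: π = [0.2238, 0.2278, 0.1530, 0.2139, 0.1815], E[r] = 1.9298, γ^t·E[r] = 1.025576, running G = 9.786749

G = 9.7867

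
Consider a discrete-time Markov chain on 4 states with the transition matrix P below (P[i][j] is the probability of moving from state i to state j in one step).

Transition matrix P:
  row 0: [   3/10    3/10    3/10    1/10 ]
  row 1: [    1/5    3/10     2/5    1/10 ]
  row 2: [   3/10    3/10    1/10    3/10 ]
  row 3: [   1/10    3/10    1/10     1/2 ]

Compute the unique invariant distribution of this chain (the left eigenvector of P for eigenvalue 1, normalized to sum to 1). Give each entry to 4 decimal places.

Balance equations π_j = Σ_i π_i·P[i][j]:
  π_0 = 3/10·π_0 + 1/5·π_1 + 3/10·π_2 + 1/10·π_3
  π_1 = 3/10·π_0 + 3/10·π_1 + 3/10·π_2 + 3/10·π_3
  π_2 = 3/10·π_0 + 2/5·π_1 + 1/10·π_2 + 1/10·π_3
  normalize: π_0 + π_1 + π_2 + π_3 = 1
Solving the linear system gives exactly π = [21/95, 3/10, 89/380, 93/380].

π = [0.2211, 0.3000, 0.2342, 0.2447]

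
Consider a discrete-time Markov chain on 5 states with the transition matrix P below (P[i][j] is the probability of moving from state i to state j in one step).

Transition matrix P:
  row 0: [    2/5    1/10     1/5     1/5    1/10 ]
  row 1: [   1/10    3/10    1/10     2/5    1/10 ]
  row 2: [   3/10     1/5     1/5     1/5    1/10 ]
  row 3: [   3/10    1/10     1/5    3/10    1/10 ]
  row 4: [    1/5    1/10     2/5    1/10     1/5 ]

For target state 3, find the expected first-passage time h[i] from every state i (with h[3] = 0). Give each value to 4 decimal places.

h = [4.5648, 3.4377, 4.4521, 0.0000, 5.0470]

First-step conditioning: h[3] = 0; for i ≠ 3, h[i] = 1 + Σ_k P[i][k]·h[k].
  h[0] = 1 + 2/5·h[0] + 1/10·h[1] + 1/5·h[2] + 1/10·h[4]
  h[1] = 1 + 1/10·h[0] + 3/10·h[1] + 1/10·h[2] + 1/10·h[4]
  h[2] = 1 + 3/10·h[0] + 1/5·h[1] + 1/5·h[2] + 1/10·h[4]
  h[4] = 1 + 1/5·h[0] + 1/10·h[1] + 2/5·h[2] + 1/5·h[4]
Solving the 4×4 linear system over states ≠ 3 gives exactly h = [7290/1597, 5490/1597, 7110/1597, 0, 8060/1597] (h[3] = 0 is the target).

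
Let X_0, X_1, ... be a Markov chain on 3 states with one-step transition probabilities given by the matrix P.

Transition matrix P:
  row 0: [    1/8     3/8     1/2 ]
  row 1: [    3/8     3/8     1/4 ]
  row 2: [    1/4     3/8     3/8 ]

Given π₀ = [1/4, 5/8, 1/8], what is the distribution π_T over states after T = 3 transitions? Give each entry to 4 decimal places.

π = [0.2644, 0.3750, 0.3606]

t=0: π = [0.2500, 0.6250, 0.1250]
t=1: π = [0.2969, 0.3750, 0.3281]
t=2: π = [0.2598, 0.3750, 0.3652]
t=3: π = [0.2644, 0.3750, 0.3606]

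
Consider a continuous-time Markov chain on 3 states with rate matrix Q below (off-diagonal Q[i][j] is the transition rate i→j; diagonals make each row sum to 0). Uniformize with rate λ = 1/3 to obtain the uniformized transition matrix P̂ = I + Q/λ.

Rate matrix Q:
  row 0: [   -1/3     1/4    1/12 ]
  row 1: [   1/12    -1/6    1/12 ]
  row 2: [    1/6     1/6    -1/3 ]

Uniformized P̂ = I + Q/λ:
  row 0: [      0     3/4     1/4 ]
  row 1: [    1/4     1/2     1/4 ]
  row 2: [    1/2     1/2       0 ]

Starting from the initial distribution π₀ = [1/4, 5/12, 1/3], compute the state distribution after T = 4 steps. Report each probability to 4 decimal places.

π = [0.2380, 0.5615, 0.2005]

t=0: π = [0.2500, 0.4167, 0.3333]
t=1: π = [0.2708, 0.5625, 0.1667]
t=2: π = [0.2240, 0.5677, 0.2083]
t=3: π = [0.2461, 0.5560, 0.1979]
t=4: π = [0.2380, 0.5615, 0.2005]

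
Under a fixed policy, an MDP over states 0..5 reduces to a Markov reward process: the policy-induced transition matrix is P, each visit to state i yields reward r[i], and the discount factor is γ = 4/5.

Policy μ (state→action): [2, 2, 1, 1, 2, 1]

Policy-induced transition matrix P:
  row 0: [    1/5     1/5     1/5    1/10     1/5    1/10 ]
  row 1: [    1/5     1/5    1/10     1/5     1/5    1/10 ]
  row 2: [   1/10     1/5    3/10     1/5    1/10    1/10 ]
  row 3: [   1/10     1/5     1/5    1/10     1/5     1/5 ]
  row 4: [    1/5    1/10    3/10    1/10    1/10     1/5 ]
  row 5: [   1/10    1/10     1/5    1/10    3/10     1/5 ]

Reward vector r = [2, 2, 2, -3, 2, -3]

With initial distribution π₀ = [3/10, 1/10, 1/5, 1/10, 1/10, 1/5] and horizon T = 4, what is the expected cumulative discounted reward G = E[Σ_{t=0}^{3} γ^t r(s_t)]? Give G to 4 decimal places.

t=0: π = [0.3000, 0.1000, 0.2000, 0.1000, 0.1000, 0.2000], E[r] = 0.5000, γ^t·E[r] = 0.500000, running G = 0.500000
t=1: π = [0.1500, 0.1700, 0.2200, 0.1300, 0.1900, 0.1400], E[r] = 0.6500, γ^t·E[r] = 0.520000, running G = 1.020000
t=2: π = [0.1510, 0.1670, 0.2240, 0.1390, 0.1730, 0.1460], E[r] = 0.5750, γ^t·E[r] = 0.368000, running G = 1.388000
t=3: π = [0.1491, 0.1681, 0.2230, 0.1391, 0.1749, 0.1458], E[r] = 0.5755, γ^t·E[r] = 0.294656, running G = 1.682656

G = 1.6827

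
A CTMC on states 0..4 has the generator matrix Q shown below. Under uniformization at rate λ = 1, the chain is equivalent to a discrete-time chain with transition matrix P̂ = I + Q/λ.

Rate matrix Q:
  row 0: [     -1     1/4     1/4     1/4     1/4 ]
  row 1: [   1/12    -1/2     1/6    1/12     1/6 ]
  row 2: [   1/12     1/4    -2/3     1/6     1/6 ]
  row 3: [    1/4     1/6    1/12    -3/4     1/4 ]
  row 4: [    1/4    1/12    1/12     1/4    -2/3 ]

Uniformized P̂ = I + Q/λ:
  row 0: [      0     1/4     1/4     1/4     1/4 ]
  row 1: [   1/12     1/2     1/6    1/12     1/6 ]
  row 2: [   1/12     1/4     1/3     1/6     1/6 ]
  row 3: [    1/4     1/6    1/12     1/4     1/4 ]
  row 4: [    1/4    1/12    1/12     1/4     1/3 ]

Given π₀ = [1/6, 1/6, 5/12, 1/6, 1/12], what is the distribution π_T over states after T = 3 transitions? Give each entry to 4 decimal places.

t=0: π = [0.1667, 0.1667, 0.4167, 0.1667, 0.0833]
t=1: π = [0.1111, 0.2639, 0.2292, 0.1875, 0.2083]
t=2: π = [0.1400, 0.2656, 0.1811, 0.1869, 0.2263]
t=3: π = [0.1405, 0.2631, 0.1741, 0.1906, 0.2316]

π = [0.1405, 0.2631, 0.1741, 0.1906, 0.2316]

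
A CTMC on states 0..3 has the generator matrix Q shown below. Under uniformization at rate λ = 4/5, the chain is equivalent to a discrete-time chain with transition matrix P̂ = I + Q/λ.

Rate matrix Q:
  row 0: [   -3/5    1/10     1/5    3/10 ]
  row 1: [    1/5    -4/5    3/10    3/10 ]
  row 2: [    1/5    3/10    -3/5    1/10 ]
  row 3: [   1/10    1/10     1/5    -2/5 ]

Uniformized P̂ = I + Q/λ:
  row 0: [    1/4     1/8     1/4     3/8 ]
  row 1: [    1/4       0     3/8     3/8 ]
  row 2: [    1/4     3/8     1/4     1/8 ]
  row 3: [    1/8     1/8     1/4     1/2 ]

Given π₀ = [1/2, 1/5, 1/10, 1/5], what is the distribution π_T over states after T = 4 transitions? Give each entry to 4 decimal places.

t=0: π = [0.5000, 0.2000, 0.1000, 0.2000]
t=1: π = [0.2250, 0.1250, 0.2750, 0.3750]
t=2: π = [0.2031, 0.1781, 0.2656, 0.3531]
t=3: π = [0.2059, 0.1691, 0.2723, 0.3527]
t=4: π = [0.2059, 0.1719, 0.2711, 0.3510]

π = [0.2059, 0.1719, 0.2711, 0.3510]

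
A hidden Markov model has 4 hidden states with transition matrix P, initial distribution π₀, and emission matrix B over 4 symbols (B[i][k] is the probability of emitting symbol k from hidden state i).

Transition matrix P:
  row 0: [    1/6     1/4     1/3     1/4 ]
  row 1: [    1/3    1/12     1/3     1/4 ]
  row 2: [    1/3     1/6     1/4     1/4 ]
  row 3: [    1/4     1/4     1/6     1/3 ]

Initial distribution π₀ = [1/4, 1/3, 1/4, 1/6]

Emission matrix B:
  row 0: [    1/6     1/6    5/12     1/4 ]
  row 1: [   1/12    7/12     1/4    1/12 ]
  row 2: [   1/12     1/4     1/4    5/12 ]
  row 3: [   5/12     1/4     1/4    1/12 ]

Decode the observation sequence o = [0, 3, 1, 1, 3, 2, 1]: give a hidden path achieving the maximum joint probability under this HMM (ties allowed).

t=0: δ = [4.167e-02, 2.778e-02, 2.083e-02, 6.944e-02]  (obs o_0=0)
t=1: δ = [4.340e-03, 1.447e-03, 5.787e-03, 1.929e-03]  ψ = [3, 3, 0, 3]  (obs o_1=3)
t=2: δ = [3.215e-04, 6.330e-04, 3.617e-04, 3.617e-04]  ψ = [2, 0, 0, 2]  (obs o_2=1)
t=3: δ = [3.516e-05, 5.275e-05, 5.275e-05, 3.956e-05]  ψ = [1, 3, 1, 1]  (obs o_3=1)
t=4: δ = [4.396e-06, 8.242e-07, 7.326e-06, 1.099e-06]  ψ = [1, 3, 1, 1]  (obs o_4=3)
t=5: δ = [1.017e-06, 3.052e-07, 4.579e-07, 4.579e-07]  ψ = [2, 2, 2, 2]  (obs o_5=2)
t=6: δ = [2.826e-08, 1.484e-07, 8.479e-08, 6.359e-08]  ψ = [0, 0, 0, 0]  (obs o_6=1)
backtrack: best end state = 1; path = [0, 2, 3, 1, 2, 0, 1]

path = [0, 2, 3, 1, 2, 0, 1]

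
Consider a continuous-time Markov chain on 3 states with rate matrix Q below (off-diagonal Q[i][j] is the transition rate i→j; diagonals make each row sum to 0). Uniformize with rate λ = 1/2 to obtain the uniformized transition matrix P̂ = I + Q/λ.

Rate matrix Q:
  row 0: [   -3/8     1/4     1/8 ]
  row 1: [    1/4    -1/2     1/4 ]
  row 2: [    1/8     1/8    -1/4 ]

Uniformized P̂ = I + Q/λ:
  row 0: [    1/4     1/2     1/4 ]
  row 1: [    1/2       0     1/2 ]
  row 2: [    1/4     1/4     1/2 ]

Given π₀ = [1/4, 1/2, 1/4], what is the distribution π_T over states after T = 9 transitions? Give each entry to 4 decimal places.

π = [0.3158, 0.2631, 0.4211]

t=0: π = [0.2500, 0.5000, 0.2500]
t=1: π = [0.3750, 0.1875, 0.4375]
t=2: π = [0.2969, 0.2969, 0.4063]
t=3: π = [0.3242, 0.2500, 0.4258]
t=4: π = [0.3125, 0.2686, 0.4189]
t=5: π = [0.3171, 0.2610, 0.4219]
t=6: π = [0.3152, 0.2640, 0.4207]
t=7: π = [0.3160, 0.2628, 0.4212]
t=8: π = [0.3157, 0.2633, 0.4210]
t=9: π = [0.3158, 0.2631, 0.4211]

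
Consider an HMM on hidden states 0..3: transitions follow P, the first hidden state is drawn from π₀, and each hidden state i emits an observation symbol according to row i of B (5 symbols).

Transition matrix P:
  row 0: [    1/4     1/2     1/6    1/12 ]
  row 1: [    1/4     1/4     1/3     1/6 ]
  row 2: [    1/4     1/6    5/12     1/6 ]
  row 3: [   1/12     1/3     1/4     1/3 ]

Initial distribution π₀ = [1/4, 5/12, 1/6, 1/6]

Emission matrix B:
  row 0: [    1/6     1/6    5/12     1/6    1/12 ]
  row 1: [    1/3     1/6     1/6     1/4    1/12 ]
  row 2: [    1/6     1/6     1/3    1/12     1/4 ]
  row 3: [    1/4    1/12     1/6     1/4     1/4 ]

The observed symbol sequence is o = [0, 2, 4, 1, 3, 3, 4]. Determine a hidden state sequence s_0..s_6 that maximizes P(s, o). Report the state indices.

t=0: δ = [4.167e-02, 1.389e-01, 2.778e-02, 4.167e-02]  (obs o_0=0)
t=1: δ = [1.447e-02, 5.787e-03, 1.543e-02, 3.858e-03]  ψ = [1, 1, 1, 1]  (obs o_1=2)
t=2: δ = [3.215e-04, 6.028e-04, 1.608e-03, 6.430e-04]  ψ = [2, 0, 2, 2]  (obs o_2=4)
t=3: δ = [6.698e-05, 4.465e-05, 1.116e-04, 2.233e-05]  ψ = [2, 2, 2, 2]  (obs o_3=1)
t=4: δ = [4.651e-06, 8.372e-06, 3.876e-06, 4.651e-06]  ψ = [2, 0, 2, 2]  (obs o_4=3)
t=5: δ = [3.489e-07, 5.814e-07, 2.326e-07, 3.876e-07]  ψ = [1, 0, 1, 3]  (obs o_5=3)
t=6: δ = [1.211e-08, 1.454e-08, 4.845e-08, 3.230e-08]  ψ = [1, 0, 1, 3]  (obs o_6=4)
backtrack: best end state = 2; path = [1, 2, 2, 2, 0, 1, 2]

path = [1, 2, 2, 2, 0, 1, 2]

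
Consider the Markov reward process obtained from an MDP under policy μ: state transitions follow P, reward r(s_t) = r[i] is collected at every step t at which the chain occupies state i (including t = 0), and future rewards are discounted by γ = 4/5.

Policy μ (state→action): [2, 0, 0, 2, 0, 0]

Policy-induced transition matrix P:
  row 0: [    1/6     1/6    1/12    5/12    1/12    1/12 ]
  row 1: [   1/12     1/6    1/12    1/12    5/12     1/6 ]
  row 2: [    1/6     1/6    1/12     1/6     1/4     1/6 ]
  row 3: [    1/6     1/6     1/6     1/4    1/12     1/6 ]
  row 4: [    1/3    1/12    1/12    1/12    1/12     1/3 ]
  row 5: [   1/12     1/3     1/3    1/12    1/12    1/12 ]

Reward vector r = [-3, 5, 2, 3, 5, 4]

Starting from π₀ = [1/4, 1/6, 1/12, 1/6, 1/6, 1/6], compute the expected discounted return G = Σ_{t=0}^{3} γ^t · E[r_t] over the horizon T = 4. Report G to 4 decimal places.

G = 7.5480

t=0: π = [0.2500, 0.1667, 0.0833, 0.1667, 0.1667, 0.1667], E[r] = 2.2500, γ^t·E[r] = 2.250000, running G = 2.250000
t=1: π = [0.1667, 0.1806, 0.1389, 0.2014, 0.1528, 0.1597], E[r] = 2.6875, γ^t·E[r] = 2.150000, running G = 4.400000
t=2: π = [0.1638, 0.1806, 0.1400, 0.1840, 0.1667, 0.1649], E[r] = 2.7367, γ^t·E[r] = 1.751481, running G = 6.151481
t=3: π = [0.1657, 0.1803, 0.1399, 0.1803, 0.1669, 0.1671], E[r] = 2.7275, γ^t·E[r] = 1.396469, running G = 7.547951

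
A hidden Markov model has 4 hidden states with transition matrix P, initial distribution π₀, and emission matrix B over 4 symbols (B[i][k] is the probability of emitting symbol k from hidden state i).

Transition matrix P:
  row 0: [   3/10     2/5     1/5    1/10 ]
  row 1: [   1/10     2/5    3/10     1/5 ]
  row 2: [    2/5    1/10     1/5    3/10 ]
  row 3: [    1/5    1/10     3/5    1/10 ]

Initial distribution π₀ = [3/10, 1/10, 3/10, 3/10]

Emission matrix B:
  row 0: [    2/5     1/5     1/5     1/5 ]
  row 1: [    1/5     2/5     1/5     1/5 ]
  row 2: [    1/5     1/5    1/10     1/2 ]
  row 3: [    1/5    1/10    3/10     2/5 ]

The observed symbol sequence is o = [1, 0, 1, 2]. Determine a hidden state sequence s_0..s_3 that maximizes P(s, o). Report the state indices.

path = [2, 0, 1, 1]

t=0: δ = [6.000e-02, 4.000e-02, 6.000e-02, 3.000e-02]  (obs o_0=1)
t=1: δ = [9.600e-03, 4.800e-03, 3.600e-03, 3.600e-03]  ψ = [2, 0, 3, 2]  (obs o_1=0)
t=2: δ = [5.760e-04, 1.536e-03, 4.320e-04, 1.080e-04]  ψ = [0, 0, 3, 2]  (obs o_2=1)
t=3: δ = [3.456e-05, 1.229e-04, 4.608e-05, 9.216e-05]  ψ = [0, 1, 1, 1]  (obs o_3=2)
backtrack: best end state = 1; path = [2, 0, 1, 1]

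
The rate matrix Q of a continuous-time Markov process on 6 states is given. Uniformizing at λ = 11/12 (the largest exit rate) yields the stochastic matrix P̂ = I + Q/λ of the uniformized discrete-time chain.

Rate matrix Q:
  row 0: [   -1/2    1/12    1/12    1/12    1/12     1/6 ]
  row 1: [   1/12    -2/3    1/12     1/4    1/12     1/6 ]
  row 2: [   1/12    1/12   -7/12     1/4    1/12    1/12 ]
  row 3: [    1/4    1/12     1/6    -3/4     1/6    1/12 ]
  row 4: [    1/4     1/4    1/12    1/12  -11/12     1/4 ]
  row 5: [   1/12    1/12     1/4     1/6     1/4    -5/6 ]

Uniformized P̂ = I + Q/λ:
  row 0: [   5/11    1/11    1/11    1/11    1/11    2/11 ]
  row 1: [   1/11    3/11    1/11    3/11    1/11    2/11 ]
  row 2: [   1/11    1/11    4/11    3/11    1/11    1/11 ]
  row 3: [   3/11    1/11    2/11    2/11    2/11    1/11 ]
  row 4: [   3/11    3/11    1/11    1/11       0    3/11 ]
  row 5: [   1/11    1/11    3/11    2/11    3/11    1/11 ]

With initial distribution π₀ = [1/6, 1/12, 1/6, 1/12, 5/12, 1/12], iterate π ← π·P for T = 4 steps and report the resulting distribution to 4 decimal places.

t=0: π = [0.1667, 0.0833, 0.1667, 0.0833, 0.4167, 0.0833]
t=1: π = [0.2424, 0.1818, 0.1591, 0.1515, 0.0758, 0.1894]
t=2: π = [0.2204, 0.1377, 0.1825, 0.1839, 0.1322, 0.1433]
t=3: π = [0.2285, 0.1400, 0.1834, 0.1789, 0.1217, 0.1475]
t=4: π = [0.2287, 0.1385, 0.1840, 0.1794, 0.1229, 0.1465]

π = [0.2287, 0.1385, 0.1840, 0.1794, 0.1229, 0.1465]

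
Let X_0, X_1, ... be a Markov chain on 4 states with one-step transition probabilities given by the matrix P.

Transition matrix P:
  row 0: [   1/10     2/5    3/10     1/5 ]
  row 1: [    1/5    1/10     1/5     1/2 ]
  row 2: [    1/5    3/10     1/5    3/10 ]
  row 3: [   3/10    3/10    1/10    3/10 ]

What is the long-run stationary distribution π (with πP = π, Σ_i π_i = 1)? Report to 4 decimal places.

π = [0.2120, 0.2677, 0.1880, 0.3323]

Balance equations π_j = Σ_i π_i·P[i][j]:
  π_0 = 1/10·π_0 + 1/5·π_1 + 1/5·π_2 + 3/10·π_3
  π_1 = 2/5·π_0 + 1/10·π_1 + 3/10·π_2 + 3/10·π_3
  π_2 = 3/10·π_0 + 1/5·π_1 + 1/5·π_2 + 1/10·π_3
  normalize: π_0 + π_1 + π_2 + π_3 = 1
Solving the linear system gives exactly π = [141/665, 178/665, 25/133, 221/665].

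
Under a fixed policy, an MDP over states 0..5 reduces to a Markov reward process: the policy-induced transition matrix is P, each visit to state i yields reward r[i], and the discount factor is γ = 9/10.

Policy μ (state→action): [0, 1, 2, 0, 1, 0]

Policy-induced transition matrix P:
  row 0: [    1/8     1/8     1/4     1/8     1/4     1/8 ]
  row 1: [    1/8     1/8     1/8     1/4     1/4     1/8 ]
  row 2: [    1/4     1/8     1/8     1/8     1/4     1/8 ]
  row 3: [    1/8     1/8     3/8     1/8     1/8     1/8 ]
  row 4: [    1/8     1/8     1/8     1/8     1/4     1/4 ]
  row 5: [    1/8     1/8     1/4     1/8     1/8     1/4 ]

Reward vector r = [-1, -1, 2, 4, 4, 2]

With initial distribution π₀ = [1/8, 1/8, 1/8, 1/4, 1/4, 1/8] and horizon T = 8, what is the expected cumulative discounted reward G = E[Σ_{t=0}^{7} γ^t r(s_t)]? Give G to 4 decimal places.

G = 11.0731

t=0: π = [0.1250, 0.1250, 0.1250, 0.2500, 0.2500, 0.1250], E[r] = 2.2500, γ^t·E[r] = 2.250000, running G = 2.250000
t=1: π = [0.1406, 0.1250, 0.2188, 0.1406, 0.2031, 0.1719], E[r] = 1.8906, γ^t·E[r] = 1.701563, running G = 3.951563
t=2: π = [0.1523, 0.1250, 0.1992, 0.1406, 0.2109, 0.1719], E[r] = 1.8711, γ^t·E[r] = 1.515586, running G = 5.467148
t=3: π = [0.1499, 0.1250, 0.2007, 0.1406, 0.2109, 0.1729], E[r] = 1.8784, γ^t·E[r] = 1.369367, running G = 6.836515
t=4: π = [0.1501, 0.1250, 0.2005, 0.1406, 0.2108, 0.1730], E[r] = 1.8776, γ^t·E[r] = 1.231909, running G = 8.068425
t=5: π = [0.1501, 0.1250, 0.2005, 0.1406, 0.2108, 0.1730], E[r] = 1.8777, γ^t·E[r] = 1.108741, running G = 9.177166
t=6: π = [0.1501, 0.1250, 0.2005, 0.1406, 0.2108, 0.1730], E[r] = 1.8776, γ^t·E[r] = 0.997859, running G = 10.175025
t=7: π = [0.1501, 0.1250, 0.2005, 0.1406, 0.2108, 0.1730], E[r] = 1.8776, γ^t·E[r] = 0.898074, running G = 11.073099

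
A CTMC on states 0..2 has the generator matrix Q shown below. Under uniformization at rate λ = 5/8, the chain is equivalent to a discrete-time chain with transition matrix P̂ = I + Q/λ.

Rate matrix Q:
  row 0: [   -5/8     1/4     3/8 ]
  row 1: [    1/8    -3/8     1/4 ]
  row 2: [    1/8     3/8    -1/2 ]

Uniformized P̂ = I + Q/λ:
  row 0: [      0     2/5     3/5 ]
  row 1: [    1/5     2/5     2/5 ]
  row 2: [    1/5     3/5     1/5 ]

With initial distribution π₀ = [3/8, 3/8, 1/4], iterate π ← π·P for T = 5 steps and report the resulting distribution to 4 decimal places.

t=0: π = [0.3750, 0.3750, 0.2500]
t=1: π = [0.1250, 0.4500, 0.4250]
t=2: π = [0.1750, 0.4850, 0.3400]
t=3: π = [0.1650, 0.4680, 0.3670]
t=4: π = [0.1670, 0.4734, 0.3596]
t=5: π = [0.1666, 0.4719, 0.3615]

π = [0.1666, 0.4719, 0.3615]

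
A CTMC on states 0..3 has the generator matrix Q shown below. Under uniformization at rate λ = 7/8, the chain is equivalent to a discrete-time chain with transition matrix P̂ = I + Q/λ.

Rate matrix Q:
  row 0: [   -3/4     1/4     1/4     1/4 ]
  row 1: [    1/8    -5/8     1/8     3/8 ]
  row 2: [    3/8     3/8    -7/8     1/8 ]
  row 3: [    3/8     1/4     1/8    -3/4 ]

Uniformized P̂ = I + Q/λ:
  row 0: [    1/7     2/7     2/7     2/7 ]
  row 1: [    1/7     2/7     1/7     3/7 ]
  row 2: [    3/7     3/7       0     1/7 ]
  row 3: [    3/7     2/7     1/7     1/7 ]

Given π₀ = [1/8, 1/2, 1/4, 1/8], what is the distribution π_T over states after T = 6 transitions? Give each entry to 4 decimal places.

t=0: π = [0.1250, 0.5000, 0.2500, 0.1250]
t=1: π = [0.2500, 0.3214, 0.1250, 0.3036]
t=2: π = [0.2653, 0.3036, 0.1607, 0.2704]
t=3: π = [0.2660, 0.3087, 0.1578, 0.2675]
t=4: π = [0.2644, 0.3083, 0.1583, 0.2691]
t=5: π = [0.2650, 0.3083, 0.1580, 0.2687]
t=6: π = [0.2648, 0.3083, 0.1581, 0.2688]

π = [0.2648, 0.3083, 0.1581, 0.2688]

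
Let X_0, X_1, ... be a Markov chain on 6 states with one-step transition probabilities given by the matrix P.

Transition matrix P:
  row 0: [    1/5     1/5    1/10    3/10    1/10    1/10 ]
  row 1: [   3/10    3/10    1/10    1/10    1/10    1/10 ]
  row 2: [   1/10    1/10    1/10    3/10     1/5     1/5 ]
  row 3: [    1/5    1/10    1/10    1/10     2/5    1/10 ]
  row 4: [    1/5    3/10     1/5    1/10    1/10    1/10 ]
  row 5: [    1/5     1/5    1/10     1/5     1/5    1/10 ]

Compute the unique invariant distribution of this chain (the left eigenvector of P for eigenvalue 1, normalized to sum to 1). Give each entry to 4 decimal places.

Balance equations π_j = Σ_i π_i·P[i][j]:
  π_0 = 1/5·π_0 + 3/10·π_1 + 1/10·π_2 + 1/5·π_3 + 1/5·π_4 + 1/5·π_5
  π_1 = 1/5·π_0 + 3/10·π_1 + 1/10·π_2 + 1/10·π_3 + 3/10·π_4 + 1/5·π_5
  π_2 = 1/10·π_0 + 1/10·π_1 + 1/10·π_2 + 1/10·π_3 + 1/5·π_4 + 1/10·π_5
  π_3 = 3/10·π_0 + 1/10·π_1 + 3/10·π_2 + 1/10·π_3 + 1/10·π_4 + 1/5·π_5
  π_4 = 1/10·π_0 + 1/10·π_1 + 1/5·π_2 + 2/5·π_3 + 1/10·π_4 + 1/5·π_5
  normalize: π_0 + π_1 + π_2 + π_3 + π_4 + π_5 = 1
Solving the linear system gives exactly π = [23174/110801, 23167/110801, 13029/110801, 19559/110801, 19489/110801, 12383/110801].

π = [0.2091, 0.2091, 0.1176, 0.1765, 0.1759, 0.1118]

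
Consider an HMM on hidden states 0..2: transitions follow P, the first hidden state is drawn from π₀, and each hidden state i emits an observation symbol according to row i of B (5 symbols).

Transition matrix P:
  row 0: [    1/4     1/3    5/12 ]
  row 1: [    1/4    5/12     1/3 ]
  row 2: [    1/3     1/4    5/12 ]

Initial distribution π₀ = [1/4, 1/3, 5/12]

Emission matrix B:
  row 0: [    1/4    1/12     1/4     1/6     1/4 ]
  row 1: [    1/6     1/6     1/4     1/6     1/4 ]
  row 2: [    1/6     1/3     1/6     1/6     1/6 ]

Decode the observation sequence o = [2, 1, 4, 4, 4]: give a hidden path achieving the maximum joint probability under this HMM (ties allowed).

path = [2, 2, 0, 1, 1]

t=0: δ = [6.250e-02, 8.333e-02, 6.944e-02]  (obs o_0=2)
t=1: δ = [1.929e-03, 5.787e-03, 9.645e-03]  ψ = [2, 1, 2]  (obs o_1=1)
t=2: δ = [8.038e-04, 6.028e-04, 6.698e-04]  ψ = [2, 1, 2]  (obs o_2=4)
t=3: δ = [5.582e-05, 6.698e-05, 5.582e-05]  ψ = [2, 0, 0]  (obs o_3=4)
t=4: δ = [4.651e-06, 6.977e-06, 3.876e-06]  ψ = [2, 1, 0]  (obs o_4=4)
backtrack: best end state = 1; path = [2, 2, 0, 1, 1]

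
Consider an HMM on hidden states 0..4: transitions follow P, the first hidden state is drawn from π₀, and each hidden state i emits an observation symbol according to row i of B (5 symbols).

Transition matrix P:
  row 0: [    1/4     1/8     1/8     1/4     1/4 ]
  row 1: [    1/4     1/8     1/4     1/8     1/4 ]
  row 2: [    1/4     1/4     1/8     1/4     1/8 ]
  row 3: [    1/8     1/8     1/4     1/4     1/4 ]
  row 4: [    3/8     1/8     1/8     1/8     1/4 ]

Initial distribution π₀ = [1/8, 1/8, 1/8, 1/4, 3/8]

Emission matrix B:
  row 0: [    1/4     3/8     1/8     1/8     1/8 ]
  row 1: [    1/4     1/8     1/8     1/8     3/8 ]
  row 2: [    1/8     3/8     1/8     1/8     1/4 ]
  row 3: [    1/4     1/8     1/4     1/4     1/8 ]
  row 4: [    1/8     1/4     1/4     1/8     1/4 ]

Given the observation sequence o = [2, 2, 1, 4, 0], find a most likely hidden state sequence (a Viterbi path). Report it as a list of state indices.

path = [4, 4, 0, 4, 0]

t=0: δ = [1.562e-02, 1.562e-02, 1.562e-02, 6.250e-02, 9.375e-02]  (obs o_0=2)
t=1: δ = [4.395e-03, 1.465e-03, 1.953e-03, 3.906e-03, 5.859e-03]  ψ = [4, 4, 3, 3, 4]  (obs o_1=2)
t=2: δ = [8.240e-04, 9.155e-05, 3.662e-04, 1.373e-04, 3.662e-04]  ψ = [4, 4, 3, 0, 4]  (obs o_2=1)
t=3: δ = [2.575e-05, 3.862e-05, 2.575e-05, 2.575e-05, 5.150e-05]  ψ = [0, 0, 0, 0, 0]  (obs o_3=4)
t=4: δ = [4.828e-06, 1.609e-06, 1.207e-06, 1.609e-06, 1.609e-06]  ψ = [4, 2, 1, 0, 4]  (obs o_4=0)
backtrack: best end state = 0; path = [4, 4, 0, 4, 0]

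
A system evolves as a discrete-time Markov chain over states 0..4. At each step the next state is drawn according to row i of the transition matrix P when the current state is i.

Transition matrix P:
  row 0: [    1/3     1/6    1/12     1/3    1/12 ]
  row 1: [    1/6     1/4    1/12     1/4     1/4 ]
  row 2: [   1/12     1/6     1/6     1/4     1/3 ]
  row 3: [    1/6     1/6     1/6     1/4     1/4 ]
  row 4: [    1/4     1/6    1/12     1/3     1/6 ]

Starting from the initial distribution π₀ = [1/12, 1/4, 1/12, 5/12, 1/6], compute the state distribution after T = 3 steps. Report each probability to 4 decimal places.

π = [0.2089, 0.1819, 0.1168, 0.2847, 0.2078]

t=0: π = [0.0833, 0.2500, 0.0833, 0.4167, 0.1667]
t=1: π = [0.1875, 0.1875, 0.1250, 0.2708, 0.2292]
t=2: π = [0.2066, 0.1823, 0.1163, 0.2847, 0.2101]
t=3: π = [0.2089, 0.1819, 0.1168, 0.2847, 0.2078]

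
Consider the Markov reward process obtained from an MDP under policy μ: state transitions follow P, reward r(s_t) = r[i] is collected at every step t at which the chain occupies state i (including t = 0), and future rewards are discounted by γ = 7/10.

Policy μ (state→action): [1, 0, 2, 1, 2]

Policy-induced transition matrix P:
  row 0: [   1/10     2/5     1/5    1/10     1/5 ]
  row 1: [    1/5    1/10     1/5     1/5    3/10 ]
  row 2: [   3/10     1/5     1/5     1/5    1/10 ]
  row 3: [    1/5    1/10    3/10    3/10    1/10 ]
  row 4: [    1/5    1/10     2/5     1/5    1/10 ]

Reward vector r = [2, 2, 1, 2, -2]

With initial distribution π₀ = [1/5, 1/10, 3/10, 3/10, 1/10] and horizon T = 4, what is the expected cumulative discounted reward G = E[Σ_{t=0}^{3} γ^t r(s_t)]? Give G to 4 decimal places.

t=0: π = [0.2000, 0.1000, 0.3000, 0.3000, 0.1000], E[r] = 1.3000, γ^t·E[r] = 1.300000, running G = 1.300000
t=1: π = [0.2100, 0.1900, 0.2500, 0.2100, 0.1400], E[r] = 1.1900, γ^t·E[r] = 0.833000, running G = 2.133000
t=2: π = [0.2040, 0.1880, 0.2490, 0.2000, 0.1590], E[r] = 1.1150, γ^t·E[r] = 0.546350, running G = 2.679350
t=3: π = [0.2045, 0.1861, 0.2518, 0.1996, 0.1580], E[r] = 1.1162, γ^t·E[r] = 0.382857, running G = 3.062207

G = 3.0622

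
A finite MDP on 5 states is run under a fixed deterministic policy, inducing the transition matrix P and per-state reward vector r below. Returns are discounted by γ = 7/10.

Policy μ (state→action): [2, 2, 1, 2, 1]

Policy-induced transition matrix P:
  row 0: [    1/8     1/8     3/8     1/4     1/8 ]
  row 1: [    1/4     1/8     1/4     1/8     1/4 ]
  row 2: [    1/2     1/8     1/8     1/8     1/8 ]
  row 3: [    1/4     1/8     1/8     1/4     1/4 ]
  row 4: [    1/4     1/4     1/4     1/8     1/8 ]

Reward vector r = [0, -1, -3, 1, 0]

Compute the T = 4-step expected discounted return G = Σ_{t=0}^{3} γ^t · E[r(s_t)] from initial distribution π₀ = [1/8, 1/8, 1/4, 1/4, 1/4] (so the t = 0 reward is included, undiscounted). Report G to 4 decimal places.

t=0: π = [0.1250, 0.1250, 0.2500, 0.2500, 0.2500], E[r] = -0.6250, γ^t·E[r] = -0.625000, running G = -0.625000
t=1: π = [0.2969, 0.1563, 0.2031, 0.1719, 0.1719], E[r] = -0.5938, γ^t·E[r] = -0.415625, running G = -1.040625
t=2: π = [0.2637, 0.1465, 0.2402, 0.1836, 0.1660], E[r] = -0.6836, γ^t·E[r] = -0.334961, running G = -1.375586
t=3: π = [0.2771, 0.1458, 0.2300, 0.1809, 0.1663], E[r] = -0.6548, γ^t·E[r] = -0.224591, running G = -1.600177

G = -1.6002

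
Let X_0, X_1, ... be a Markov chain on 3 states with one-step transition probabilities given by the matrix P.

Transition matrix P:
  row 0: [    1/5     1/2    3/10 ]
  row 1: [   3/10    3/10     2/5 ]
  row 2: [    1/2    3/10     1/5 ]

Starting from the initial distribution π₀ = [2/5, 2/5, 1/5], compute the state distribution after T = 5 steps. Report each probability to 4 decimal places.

π = [0.3284, 0.3657, 0.3059]

t=0: π = [0.4000, 0.4000, 0.2000]
t=1: π = [0.3000, 0.3800, 0.3200]
t=2: π = [0.3340, 0.3600, 0.3060]
t=3: π = [0.3278, 0.3668, 0.3054]
t=4: π = [0.3283, 0.3656, 0.3061]
t=5: π = [0.3284, 0.3657, 0.3059]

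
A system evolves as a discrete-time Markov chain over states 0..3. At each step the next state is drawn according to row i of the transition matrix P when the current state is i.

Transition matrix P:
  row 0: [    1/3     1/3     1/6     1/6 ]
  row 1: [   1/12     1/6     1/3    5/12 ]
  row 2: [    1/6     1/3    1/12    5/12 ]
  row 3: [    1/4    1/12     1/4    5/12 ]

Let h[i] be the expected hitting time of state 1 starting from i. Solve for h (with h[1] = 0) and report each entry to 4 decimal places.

First-step conditioning: h[1] = 0; for i ≠ 1, h[i] = 1 + Σ_k P[i][k]·h[k].
  h[0] = 1 + 1/3·h[0] + 1/6·h[2] + 1/6·h[3]
  h[2] = 1 + 1/6·h[0] + 1/12·h[2] + 5/12·h[3]
  h[3] = 1 + 1/4·h[0] + 1/4·h[2] + 5/12·h[3]
Solving the 3×3 linear system over states ≠ 1 gives exactly h = [19/5, 0, 41/10, 51/10] (h[1] = 0 is the target).

h = [3.8000, 0.0000, 4.1000, 5.1000]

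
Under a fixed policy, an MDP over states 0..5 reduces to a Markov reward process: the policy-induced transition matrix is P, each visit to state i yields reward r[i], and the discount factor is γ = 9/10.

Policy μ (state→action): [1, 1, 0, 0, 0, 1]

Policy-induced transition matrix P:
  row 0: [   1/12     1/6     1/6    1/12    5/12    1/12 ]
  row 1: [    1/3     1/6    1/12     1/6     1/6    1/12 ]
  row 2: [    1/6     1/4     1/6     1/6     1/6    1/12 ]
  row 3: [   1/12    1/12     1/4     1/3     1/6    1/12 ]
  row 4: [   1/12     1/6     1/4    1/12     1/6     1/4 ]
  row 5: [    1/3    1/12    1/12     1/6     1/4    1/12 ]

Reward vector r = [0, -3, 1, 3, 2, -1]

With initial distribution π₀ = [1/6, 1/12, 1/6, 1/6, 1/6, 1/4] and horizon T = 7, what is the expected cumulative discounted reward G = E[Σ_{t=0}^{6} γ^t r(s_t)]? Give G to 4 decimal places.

t=0: π = [0.1667, 0.0833, 0.1667, 0.1667, 0.1667, 0.2500], E[r] = 0.5000, γ^t·E[r] = 0.500000, running G = 0.500000
t=1: π = [0.1806, 0.1458, 0.1667, 0.1667, 0.2292, 0.1111], E[r] = 0.5764, γ^t·E[r] = 0.518750, running G = 1.018750
t=2: π = [0.1615, 0.1574, 0.1782, 0.1603, 0.2211, 0.1215], E[r] = 0.5075, γ^t·E[r] = 0.411094, running G = 1.429844
t=3: π = [0.1679, 0.1580, 0.1752, 0.1615, 0.2172, 0.1202], E[r] = 0.4998, γ^t·E[r] = 0.364324, running G = 1.794168
t=4: π = [0.1675, 0.1578, 0.1750, 0.1615, 0.2187, 0.1195], E[r] = 0.5039, γ^t·E[r] = 0.330634, running G = 2.124802
t=5: π = [0.1672, 0.1578, 0.1752, 0.1614, 0.2185, 0.1198], E[r] = 0.5032, γ^t·E[r] = 0.297113, running G = 2.421915
t=6: π = [0.1673, 0.1578, 0.1752, 0.1614, 0.2185, 0.1197], E[r] = 0.5031, γ^t·E[r] = 0.267375, running G = 2.689289

G = 2.6893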